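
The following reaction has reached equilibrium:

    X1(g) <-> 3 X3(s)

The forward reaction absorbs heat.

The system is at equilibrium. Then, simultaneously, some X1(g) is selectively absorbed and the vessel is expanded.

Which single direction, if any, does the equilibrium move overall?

Removing X1 (g), a reactant, drives the reaction to the left.
Gas moles: reactants 1, products 0 (Δn_gas = -1). Expansion shifts the system toward the side with more moles of gas — to the left.
All effects act in the same direction — net shift to the left.

left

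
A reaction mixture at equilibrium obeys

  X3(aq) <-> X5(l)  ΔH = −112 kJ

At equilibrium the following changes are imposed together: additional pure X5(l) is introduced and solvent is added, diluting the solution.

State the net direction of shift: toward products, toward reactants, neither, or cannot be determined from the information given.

left

X5 is a pure liquid; its activity is 1 regardless of amount, so Q is unaffected — no shift from this change.
Dilution lowers every aqueous concentration by the same factor. Δn_aq = 0 − 1 = -1, so the system shifts toward the side with more dissolved moles — to the left.
Only the nonzero effect(s) matter; the net shift is to the left.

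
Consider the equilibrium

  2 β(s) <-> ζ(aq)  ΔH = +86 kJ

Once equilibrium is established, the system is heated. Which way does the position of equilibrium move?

right

The forward reaction is endothermic. Raising T favours the endothermic direction — shift to the right.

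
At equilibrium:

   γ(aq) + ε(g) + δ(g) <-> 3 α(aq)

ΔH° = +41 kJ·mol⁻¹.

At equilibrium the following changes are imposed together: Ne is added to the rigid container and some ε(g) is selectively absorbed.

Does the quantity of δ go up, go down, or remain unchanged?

increases

At constant volume, adding an inert gas leaves every reacting species' partial pressure unchanged, so Q is unchanged — no shift from this change.
Removing ε (g), a reactant, drives the reaction to the left.
The net shift is to the left. δ is a reactant, so its amount increases.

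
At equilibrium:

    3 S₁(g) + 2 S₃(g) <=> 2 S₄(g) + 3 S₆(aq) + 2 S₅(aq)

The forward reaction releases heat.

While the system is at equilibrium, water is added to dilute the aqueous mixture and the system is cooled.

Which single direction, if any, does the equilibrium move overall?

right

Dilution lowers every aqueous concentration by the same factor. Δn_aq = 5 − 0 = +5, so the system shifts toward the side with more dissolved moles — to the right.
The forward reaction is exothermic. Lowering T favours the exothermic direction — shift to the right.
All effects act in the same direction — net shift to the right.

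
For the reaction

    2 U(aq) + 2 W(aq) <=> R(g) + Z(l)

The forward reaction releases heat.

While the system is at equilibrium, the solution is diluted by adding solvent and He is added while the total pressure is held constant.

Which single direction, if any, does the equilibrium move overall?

cannot be determined

Dilution lowers every aqueous concentration by the same factor. Δn_aq = 0 − 4 = -4, so the system shifts toward the side with more dissolved moles — to the left.
Adding inert gas at constant total pressure expands the volume and lowers every reacting partial pressure. With Δn_gas = 1 − 0 = +1, Q moves away from K toward the side with fewer gas moles, so the system shifts toward the side with more gas moles — to the right.
The individual effects push in opposite directions; without quantitative information the net direction cannot be determined.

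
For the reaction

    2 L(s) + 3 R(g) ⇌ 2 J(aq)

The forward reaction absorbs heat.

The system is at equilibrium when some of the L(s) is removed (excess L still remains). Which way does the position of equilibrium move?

L is a pure solid; its activity is 1 regardless of amount, so Q is unaffected — no shift from this change.

no shift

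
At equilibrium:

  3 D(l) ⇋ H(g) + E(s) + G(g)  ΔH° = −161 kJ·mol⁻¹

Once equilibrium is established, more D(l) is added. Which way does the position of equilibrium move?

D is a pure liquid; its activity is 1 regardless of amount, so Q is unaffected — no shift from this change.

no shift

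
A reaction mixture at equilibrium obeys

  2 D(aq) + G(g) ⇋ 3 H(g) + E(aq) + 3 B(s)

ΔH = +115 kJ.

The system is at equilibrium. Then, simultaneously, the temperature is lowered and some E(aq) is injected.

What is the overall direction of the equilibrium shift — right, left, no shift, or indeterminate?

The forward reaction is endothermic. Lowering T favours the exothermic direction — shift to the left.
Adding E (aq), a product, drives the reaction to the left.
All effects act in the same direction — net shift to the left.

left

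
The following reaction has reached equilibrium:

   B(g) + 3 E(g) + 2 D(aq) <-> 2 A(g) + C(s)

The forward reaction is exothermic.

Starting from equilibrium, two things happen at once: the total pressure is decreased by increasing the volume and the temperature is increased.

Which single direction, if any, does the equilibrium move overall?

Gas moles: reactants 4, products 2 (Δn_gas = -2). Expansion shifts the system toward the side with more moles of gas — to the left.
The forward reaction is exothermic. Raising T favours the endothermic direction — shift to the left.
All effects act in the same direction — net shift to the left.

left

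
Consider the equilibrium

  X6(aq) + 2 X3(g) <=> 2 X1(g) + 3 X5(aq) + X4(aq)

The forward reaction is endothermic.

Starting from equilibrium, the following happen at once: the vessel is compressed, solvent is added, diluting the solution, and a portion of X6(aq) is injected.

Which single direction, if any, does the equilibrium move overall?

Gas moles: reactants 2, products 2. Δn_gas = 0, so a volume change leaves Q equal to K — no shift from this change.
Dilution lowers every aqueous concentration by the same factor. Δn_aq = 4 − 1 = +3, so the system shifts toward the side with more dissolved moles — to the right.
Adding X6 (aq), a reactant, drives the reaction to the right.
Only the nonzero effect(s) matter; the net shift is to the right.

right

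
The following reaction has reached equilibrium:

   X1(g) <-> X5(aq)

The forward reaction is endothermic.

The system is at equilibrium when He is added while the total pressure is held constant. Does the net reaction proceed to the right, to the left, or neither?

Adding inert gas at constant total pressure expands the volume and lowers every reacting partial pressure. With Δn_gas = 0 − 1 = -1, Q moves away from K toward the side with fewer gas moles, so the system shifts toward the side with more gas moles — to the left.

left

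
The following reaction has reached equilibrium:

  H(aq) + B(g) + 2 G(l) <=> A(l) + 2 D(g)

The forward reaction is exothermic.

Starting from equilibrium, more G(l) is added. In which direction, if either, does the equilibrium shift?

no shift

G is a pure liquid; its activity is 1 regardless of amount, so Q is unaffected — no shift from this change.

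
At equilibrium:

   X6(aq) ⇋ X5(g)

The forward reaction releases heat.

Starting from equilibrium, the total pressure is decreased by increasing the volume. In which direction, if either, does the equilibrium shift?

Gas moles: reactants 0, products 1 (Δn_gas = +1). Expansion shifts the system toward the side with more moles of gas — to the right.

right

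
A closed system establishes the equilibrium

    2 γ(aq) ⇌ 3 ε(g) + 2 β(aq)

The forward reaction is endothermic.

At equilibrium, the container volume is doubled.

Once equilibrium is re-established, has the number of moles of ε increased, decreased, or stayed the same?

Gas moles: reactants 0, products 3 (Δn_gas = +3). Expansion shifts the system toward the side with more moles of gas — to the right.
The net shift is to the right. ε is a product, so its amount increases.

increases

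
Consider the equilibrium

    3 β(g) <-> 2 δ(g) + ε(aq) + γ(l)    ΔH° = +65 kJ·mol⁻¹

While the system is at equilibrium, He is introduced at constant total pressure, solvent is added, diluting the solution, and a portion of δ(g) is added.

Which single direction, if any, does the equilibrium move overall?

cannot be determined

Adding inert gas at constant total pressure expands the volume and lowers every reacting partial pressure. With Δn_gas = 2 − 3 = -1, Q moves away from K toward the side with fewer gas moles, so the system shifts toward the side with more gas moles — to the left.
Dilution lowers every aqueous concentration by the same factor. Δn_aq = 1 − 0 = +1, so the system shifts toward the side with more dissolved moles — to the right.
Adding δ (g), a product, drives the reaction to the left.
The individual effects push in opposite directions; without quantitative information the net direction cannot be determined.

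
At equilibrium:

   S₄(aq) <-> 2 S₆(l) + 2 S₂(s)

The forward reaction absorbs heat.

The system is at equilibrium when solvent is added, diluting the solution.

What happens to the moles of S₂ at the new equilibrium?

Dilution lowers every aqueous concentration by the same factor. Δn_aq = 0 − 1 = -1, so the system shifts toward the side with more dissolved moles — to the left.
The net shift is to the left. S₂ is a product, so its amount decreases.

decreases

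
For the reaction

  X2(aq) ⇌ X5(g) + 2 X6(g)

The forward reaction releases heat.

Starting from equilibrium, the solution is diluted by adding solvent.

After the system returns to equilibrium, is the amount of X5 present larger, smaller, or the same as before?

decreases

Dilution lowers every aqueous concentration by the same factor. Δn_aq = 0 − 1 = -1, so the system shifts toward the side with more dissolved moles — to the left.
The net shift is to the left. X5 is a product, so its amount decreases.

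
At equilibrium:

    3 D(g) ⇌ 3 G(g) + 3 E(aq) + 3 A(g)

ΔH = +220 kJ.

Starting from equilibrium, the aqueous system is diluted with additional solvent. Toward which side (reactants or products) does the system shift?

right

Dilution lowers every aqueous concentration by the same factor. Δn_aq = 3 − 0 = +3, so the system shifts toward the side with more dissolved moles — to the right.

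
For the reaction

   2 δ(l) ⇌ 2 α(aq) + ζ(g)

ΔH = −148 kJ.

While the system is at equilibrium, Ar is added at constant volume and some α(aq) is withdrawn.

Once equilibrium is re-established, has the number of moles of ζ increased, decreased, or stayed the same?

At constant volume, adding an inert gas leaves every reacting species' partial pressure unchanged, so Q is unchanged — no shift from this change.
Removing α (aq), a product, drives the reaction to the right.
The net shift is to the right. ζ is a product, so its amount increases.

increases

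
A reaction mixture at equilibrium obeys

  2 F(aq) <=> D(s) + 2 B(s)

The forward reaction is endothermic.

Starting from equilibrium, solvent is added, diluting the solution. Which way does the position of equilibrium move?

Dilution lowers every aqueous concentration by the same factor. Δn_aq = 0 − 2 = -2, so the system shifts toward the side with more dissolved moles — to the left.

left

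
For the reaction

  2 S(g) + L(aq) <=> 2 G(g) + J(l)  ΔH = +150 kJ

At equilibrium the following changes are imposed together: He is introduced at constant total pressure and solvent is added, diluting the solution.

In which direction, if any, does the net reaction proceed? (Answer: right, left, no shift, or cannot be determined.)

Adding inert gas at constant total pressure expands the volume, scaling every reacting partial pressure by the same factor. Δn_gas = 2 − 2 = 0, so Q is unchanged — no shift.
Dilution lowers every aqueous concentration by the same factor. Δn_aq = 0 − 1 = -1, so the system shifts toward the side with more dissolved moles — to the left.
Only the nonzero effect(s) matter; the net shift is to the left.

left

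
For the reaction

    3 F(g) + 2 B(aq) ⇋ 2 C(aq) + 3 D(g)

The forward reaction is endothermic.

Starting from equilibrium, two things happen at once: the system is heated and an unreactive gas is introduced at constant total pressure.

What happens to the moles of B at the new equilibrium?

decreases

The forward reaction is endothermic. Raising T favours the endothermic direction — shift to the right.
Adding inert gas at constant total pressure expands the volume, scaling every reacting partial pressure by the same factor. Δn_gas = 3 − 3 = 0, so Q is unchanged — no shift.
The net shift is to the right. B is a reactant, so its amount decreases.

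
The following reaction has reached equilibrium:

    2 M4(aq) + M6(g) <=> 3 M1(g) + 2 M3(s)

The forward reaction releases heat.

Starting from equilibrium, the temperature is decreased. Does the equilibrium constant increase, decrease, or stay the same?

increases

K depends on temperature via the van 't Hoff relation. The forward reaction is exothermic, so lowering T increases K.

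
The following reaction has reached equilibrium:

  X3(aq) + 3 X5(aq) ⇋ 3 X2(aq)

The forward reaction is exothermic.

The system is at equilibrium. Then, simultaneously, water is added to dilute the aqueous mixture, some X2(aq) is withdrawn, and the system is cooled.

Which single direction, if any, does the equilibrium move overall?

Dilution lowers every aqueous concentration by the same factor. Δn_aq = 3 − 4 = -1, so the system shifts toward the side with more dissolved moles — to the left.
Removing X2 (aq), a product, drives the reaction to the right.
The forward reaction is exothermic. Lowering T favours the exothermic direction — shift to the right.
The individual effects push in opposite directions; without quantitative information the net direction cannot be determined.

cannot be determined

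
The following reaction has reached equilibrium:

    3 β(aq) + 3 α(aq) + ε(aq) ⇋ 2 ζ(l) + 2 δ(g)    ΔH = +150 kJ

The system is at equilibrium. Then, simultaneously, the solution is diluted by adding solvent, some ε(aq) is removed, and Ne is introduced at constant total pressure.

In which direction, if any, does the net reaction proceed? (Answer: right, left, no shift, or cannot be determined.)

cannot be determined

Dilution lowers every aqueous concentration by the same factor. Δn_aq = 0 − 7 = -7, so the system shifts toward the side with more dissolved moles — to the left.
Removing ε (aq), a reactant, drives the reaction to the left.
Adding inert gas at constant total pressure expands the volume and lowers every reacting partial pressure. With Δn_gas = 2 − 0 = +2, Q moves away from K toward the side with fewer gas moles, so the system shifts toward the side with more gas moles — to the right.
The individual effects push in opposite directions; without quantitative information the net direction cannot be determined.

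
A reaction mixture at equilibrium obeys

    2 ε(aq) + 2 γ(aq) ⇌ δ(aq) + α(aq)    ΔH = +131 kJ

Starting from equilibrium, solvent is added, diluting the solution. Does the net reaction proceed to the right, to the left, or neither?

left

Dilution lowers every aqueous concentration by the same factor. Δn_aq = 2 − 4 = -2, so the system shifts toward the side with more dissolved moles — to the left.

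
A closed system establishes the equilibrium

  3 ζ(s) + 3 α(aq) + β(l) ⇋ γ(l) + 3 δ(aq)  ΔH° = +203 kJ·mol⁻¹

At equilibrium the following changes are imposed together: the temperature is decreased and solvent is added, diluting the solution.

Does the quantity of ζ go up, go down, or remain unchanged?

increases

The forward reaction is endothermic. Lowering T favours the exothermic direction — shift to the left.
Dilution scales every aqueous concentration by the same factor. Δn_aq = 3 − 3 = 0, so Q is unchanged — no shift.
The net shift is to the left. ζ is a reactant, so its amount increases.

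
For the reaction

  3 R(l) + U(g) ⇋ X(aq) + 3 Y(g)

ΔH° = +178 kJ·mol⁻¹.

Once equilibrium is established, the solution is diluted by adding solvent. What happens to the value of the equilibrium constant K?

unchanged

The equilibrium constant depends only on temperature. This perturbation may move the position of equilibrium, but since T is unchanged, K itself is unchanged.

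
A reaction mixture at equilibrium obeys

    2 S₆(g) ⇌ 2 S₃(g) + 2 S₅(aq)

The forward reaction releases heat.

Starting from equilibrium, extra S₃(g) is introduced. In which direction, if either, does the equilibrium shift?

left

Adding S₃ (g), a product, drives the reaction to the left.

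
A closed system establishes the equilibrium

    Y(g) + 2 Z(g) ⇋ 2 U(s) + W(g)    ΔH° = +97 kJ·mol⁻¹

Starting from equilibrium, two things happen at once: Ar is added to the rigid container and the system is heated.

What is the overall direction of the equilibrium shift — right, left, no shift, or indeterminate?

right

At constant volume, adding an inert gas leaves every reacting species' partial pressure unchanged, so Q is unchanged — no shift from this change.
The forward reaction is endothermic. Raising T favours the endothermic direction — shift to the right.
Only the nonzero effect(s) matter; the net shift is to the right.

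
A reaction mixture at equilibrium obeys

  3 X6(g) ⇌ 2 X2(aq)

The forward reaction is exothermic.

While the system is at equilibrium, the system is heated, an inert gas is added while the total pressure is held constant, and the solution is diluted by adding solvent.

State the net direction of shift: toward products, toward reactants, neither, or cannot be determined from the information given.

The forward reaction is exothermic. Raising T favours the endothermic direction — shift to the left.
Adding inert gas at constant total pressure expands the volume and lowers every reacting partial pressure. With Δn_gas = 0 − 3 = -3, Q moves away from K toward the side with fewer gas moles, so the system shifts toward the side with more gas moles — to the left.
Dilution lowers every aqueous concentration by the same factor. Δn_aq = 2 − 0 = +2, so the system shifts toward the side with more dissolved moles — to the right.
The individual effects push in opposite directions; without quantitative information the net direction cannot be determined.

cannot be determined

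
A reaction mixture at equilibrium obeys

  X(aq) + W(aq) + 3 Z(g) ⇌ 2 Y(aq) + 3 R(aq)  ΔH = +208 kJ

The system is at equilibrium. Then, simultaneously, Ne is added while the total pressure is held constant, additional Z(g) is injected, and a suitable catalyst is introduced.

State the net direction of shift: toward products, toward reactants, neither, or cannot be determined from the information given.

Adding inert gas at constant total pressure expands the volume and lowers every reacting partial pressure. With Δn_gas = 0 − 3 = -3, Q moves away from K toward the side with fewer gas moles, so the system shifts toward the side with more gas moles — to the left.
Adding Z (g), a reactant, drives the reaction to the right.
A catalyst speeds both forward and reverse rates equally; it changes neither Q nor K — no shift from this change.
The individual effects push in opposite directions; without quantitative information the net direction cannot be determined.

cannot be determined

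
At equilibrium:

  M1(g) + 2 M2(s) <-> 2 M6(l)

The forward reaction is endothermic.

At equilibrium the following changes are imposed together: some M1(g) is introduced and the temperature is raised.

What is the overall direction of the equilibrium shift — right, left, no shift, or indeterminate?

right

Adding M1 (g), a reactant, drives the reaction to the right.
The forward reaction is endothermic. Raising T favours the endothermic direction — shift to the right.
All effects act in the same direction — net shift to the right.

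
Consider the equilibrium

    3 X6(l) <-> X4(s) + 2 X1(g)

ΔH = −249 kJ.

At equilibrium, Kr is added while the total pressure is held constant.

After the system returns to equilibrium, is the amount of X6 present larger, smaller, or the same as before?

Adding inert gas at constant total pressure expands the volume and lowers every reacting partial pressure. With Δn_gas = 2 − 0 = +2, Q moves away from K toward the side with fewer gas moles, so the system shifts toward the side with more gas moles — to the right.
The net shift is to the right. X6 is a reactant, so its amount decreases.

decreases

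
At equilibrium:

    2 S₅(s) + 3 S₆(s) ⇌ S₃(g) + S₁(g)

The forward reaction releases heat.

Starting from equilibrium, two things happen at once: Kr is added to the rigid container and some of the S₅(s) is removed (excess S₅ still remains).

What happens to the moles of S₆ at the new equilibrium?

unchanged

At constant volume, adding an inert gas leaves every reacting species' partial pressure unchanged, so Q is unchanged — no shift from this change.
S₅ is a pure solid; its activity is 1 regardless of amount, so Q is unaffected — no shift from this change.
No net shift occurs, so the amount of S₆ is unchanged.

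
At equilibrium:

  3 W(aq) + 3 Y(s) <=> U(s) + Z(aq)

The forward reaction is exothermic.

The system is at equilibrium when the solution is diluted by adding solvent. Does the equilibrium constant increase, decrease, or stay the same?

The equilibrium constant depends only on temperature. This perturbation may move the position of equilibrium, but since T is unchanged, K itself is unchanged.

unchanged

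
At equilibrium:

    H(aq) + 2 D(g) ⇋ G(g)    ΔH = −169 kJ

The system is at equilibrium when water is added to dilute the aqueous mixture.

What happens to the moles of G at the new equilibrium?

decreases

Dilution lowers every aqueous concentration by the same factor. Δn_aq = 0 − 1 = -1, so the system shifts toward the side with more dissolved moles — to the left.
The net shift is to the left. G is a product, so its amount decreases.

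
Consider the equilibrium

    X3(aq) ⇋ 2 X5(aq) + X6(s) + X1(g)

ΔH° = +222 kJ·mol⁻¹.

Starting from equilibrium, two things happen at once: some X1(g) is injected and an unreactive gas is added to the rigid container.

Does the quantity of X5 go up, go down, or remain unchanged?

decreases

Adding X1 (g), a product, drives the reaction to the left.
At constant volume, adding an inert gas leaves every reacting species' partial pressure unchanged, so Q is unchanged — no shift from this change.
The net shift is to the left. X5 is a product, so its amount decreases.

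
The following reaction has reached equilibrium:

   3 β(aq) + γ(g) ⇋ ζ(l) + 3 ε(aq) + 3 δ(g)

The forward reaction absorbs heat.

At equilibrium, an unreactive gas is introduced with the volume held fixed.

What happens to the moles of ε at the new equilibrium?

unchanged

At constant volume, adding an inert gas leaves every reacting species' partial pressure unchanged, so Q is unchanged — no shift from this change.
No net shift occurs, so the amount of ε is unchanged.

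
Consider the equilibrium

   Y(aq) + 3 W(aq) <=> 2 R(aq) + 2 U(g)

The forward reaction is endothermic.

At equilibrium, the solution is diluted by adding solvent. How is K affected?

unchanged

The equilibrium constant depends only on temperature. This perturbation may move the position of equilibrium, but since T is unchanged, K itself is unchanged.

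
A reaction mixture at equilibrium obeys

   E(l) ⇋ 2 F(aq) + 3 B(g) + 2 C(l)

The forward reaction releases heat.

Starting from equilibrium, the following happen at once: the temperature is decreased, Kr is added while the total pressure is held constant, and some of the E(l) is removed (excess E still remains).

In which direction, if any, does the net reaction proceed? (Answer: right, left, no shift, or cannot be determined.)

The forward reaction is exothermic. Lowering T favours the exothermic direction — shift to the right.
Adding inert gas at constant total pressure expands the volume and lowers every reacting partial pressure. With Δn_gas = 3 − 0 = +3, Q moves away from K toward the side with fewer gas moles, so the system shifts toward the side with more gas moles — to the right.
E is a pure liquid; its activity is 1 regardless of amount, so Q is unaffected — no shift from this change.
Only the nonzero effect(s) matter; the net shift is to the right.

right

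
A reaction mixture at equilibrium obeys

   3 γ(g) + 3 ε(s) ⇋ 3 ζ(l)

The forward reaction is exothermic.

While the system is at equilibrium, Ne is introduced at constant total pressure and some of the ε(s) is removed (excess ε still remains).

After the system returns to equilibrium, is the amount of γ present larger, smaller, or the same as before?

Adding inert gas at constant total pressure expands the volume and lowers every reacting partial pressure. With Δn_gas = 0 − 3 = -3, Q moves away from K toward the side with fewer gas moles, so the system shifts toward the side with more gas moles — to the left.
ε is a pure solid; its activity is 1 regardless of amount, so Q is unaffected — no shift from this change.
The net shift is to the left. γ is a reactant, so its amount increases.

increases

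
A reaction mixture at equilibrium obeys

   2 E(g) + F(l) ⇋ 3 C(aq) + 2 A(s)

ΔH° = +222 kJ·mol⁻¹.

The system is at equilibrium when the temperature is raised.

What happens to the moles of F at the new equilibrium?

decreases

The forward reaction is endothermic. Raising T favours the endothermic direction — shift to the right.
The net shift is to the right. F is a reactant, so its amount decreases.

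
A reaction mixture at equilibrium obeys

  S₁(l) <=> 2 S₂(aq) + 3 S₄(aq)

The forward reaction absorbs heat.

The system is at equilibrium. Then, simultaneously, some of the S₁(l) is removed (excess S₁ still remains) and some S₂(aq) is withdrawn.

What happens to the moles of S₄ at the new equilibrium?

increases

S₁ is a pure liquid; its activity is 1 regardless of amount, so Q is unaffected — no shift from this change.
Removing S₂ (aq), a product, drives the reaction to the right.
The net shift is to the right. S₄ is a product, so its amount increases.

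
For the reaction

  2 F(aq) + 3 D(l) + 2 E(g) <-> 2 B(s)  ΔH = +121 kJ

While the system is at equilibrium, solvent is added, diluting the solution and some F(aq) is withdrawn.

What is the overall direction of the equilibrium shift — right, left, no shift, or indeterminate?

left

Dilution lowers every aqueous concentration by the same factor. Δn_aq = 0 − 2 = -2, so the system shifts toward the side with more dissolved moles — to the left.
Removing F (aq), a reactant, drives the reaction to the left.
All effects act in the same direction — net shift to the left.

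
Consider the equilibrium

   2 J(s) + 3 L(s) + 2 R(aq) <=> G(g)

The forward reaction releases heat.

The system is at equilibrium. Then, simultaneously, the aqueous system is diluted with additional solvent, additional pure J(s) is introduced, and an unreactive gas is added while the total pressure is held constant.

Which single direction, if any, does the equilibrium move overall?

cannot be determined

Dilution lowers every aqueous concentration by the same factor. Δn_aq = 0 − 2 = -2, so the system shifts toward the side with more dissolved moles — to the left.
J is a pure solid; its activity is 1 regardless of amount, so Q is unaffected — no shift from this change.
Adding inert gas at constant total pressure expands the volume and lowers every reacting partial pressure. With Δn_gas = 1 − 0 = +1, Q moves away from K toward the side with fewer gas moles, so the system shifts toward the side with more gas moles — to the right.
The individual effects push in opposite directions; without quantitative information the net direction cannot be determined.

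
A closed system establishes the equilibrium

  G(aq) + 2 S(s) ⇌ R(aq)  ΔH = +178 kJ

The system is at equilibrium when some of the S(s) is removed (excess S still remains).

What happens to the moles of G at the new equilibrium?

unchanged

S is a pure solid; its activity is 1 regardless of amount, so Q is unaffected — no shift from this change.
No net shift occurs, so the amount of G is unchanged.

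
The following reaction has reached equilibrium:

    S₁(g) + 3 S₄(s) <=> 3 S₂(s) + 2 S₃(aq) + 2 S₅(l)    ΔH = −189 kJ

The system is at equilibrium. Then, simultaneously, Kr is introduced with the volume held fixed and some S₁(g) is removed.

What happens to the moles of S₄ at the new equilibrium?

increases

At constant volume, adding an inert gas leaves every reacting species' partial pressure unchanged, so Q is unchanged — no shift from this change.
Removing S₁ (g), a reactant, drives the reaction to the left.
The net shift is to the left. S₄ is a reactant, so its amount increases.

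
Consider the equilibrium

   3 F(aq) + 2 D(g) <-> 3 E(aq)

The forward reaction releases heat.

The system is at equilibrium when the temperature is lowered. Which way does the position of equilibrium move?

right

The forward reaction is exothermic. Lowering T favours the exothermic direction — shift to the right.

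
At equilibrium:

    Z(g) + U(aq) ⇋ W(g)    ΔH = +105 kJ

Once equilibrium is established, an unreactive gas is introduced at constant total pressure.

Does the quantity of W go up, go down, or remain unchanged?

Adding inert gas at constant total pressure expands the volume, scaling every reacting partial pressure by the same factor. Δn_gas = 1 − 1 = 0, so Q is unchanged — no shift.
No net shift occurs, so the amount of W is unchanged.

unchanged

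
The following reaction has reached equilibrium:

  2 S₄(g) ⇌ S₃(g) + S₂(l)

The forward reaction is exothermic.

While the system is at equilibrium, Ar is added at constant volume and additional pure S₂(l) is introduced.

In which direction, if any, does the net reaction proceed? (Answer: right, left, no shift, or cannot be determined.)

At constant volume, adding an inert gas leaves every reacting species' partial pressure unchanged, so Q is unchanged — no shift from this change.
S₂ is a pure liquid; its activity is 1 regardless of amount, so Q is unaffected — no shift from this change.
None of the changes alters Q relative to K, so there is no net shift.

no shift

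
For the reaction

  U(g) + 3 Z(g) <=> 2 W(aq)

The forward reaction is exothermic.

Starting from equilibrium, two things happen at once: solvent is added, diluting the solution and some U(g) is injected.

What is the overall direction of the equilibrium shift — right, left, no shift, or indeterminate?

right

Dilution lowers every aqueous concentration by the same factor. Δn_aq = 2 − 0 = +2, so the system shifts toward the side with more dissolved moles — to the right.
Adding U (g), a reactant, drives the reaction to the right.
All effects act in the same direction — net shift to the right.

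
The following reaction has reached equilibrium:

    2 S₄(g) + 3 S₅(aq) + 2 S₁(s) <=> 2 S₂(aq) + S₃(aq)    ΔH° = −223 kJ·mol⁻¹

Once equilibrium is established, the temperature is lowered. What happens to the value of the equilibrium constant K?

K depends on temperature via the van 't Hoff relation. The forward reaction is exothermic, so lowering T increases K.

increases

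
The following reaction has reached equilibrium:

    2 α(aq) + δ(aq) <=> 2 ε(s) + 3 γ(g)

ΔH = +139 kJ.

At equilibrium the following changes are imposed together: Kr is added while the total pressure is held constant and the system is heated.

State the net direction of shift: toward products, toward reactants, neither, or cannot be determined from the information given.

Adding inert gas at constant total pressure expands the volume and lowers every reacting partial pressure. With Δn_gas = 3 − 0 = +3, Q moves away from K toward the side with fewer gas moles, so the system shifts toward the side with more gas moles — to the right.
The forward reaction is endothermic. Raising T favours the endothermic direction — shift to the right.
All effects act in the same direction — net shift to the right.

right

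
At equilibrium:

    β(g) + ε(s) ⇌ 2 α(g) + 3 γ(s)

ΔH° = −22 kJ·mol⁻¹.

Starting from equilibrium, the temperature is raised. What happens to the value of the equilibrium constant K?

decreases

K depends on temperature via the van 't Hoff relation. The forward reaction is exothermic, so raising T decreases K.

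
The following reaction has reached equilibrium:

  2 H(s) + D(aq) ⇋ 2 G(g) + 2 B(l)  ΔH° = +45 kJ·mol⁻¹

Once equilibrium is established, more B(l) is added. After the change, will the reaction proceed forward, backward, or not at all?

no shift

B is a pure liquid; its activity is 1 regardless of amount, so Q is unaffected — no shift from this change.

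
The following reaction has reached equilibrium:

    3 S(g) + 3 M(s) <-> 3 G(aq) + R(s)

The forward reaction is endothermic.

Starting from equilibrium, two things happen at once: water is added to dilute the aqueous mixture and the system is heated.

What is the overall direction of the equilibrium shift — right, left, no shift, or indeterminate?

right

Dilution lowers every aqueous concentration by the same factor. Δn_aq = 3 − 0 = +3, so the system shifts toward the side with more dissolved moles — to the right.
The forward reaction is endothermic. Raising T favours the endothermic direction — shift to the right.
All effects act in the same direction — net shift to the right.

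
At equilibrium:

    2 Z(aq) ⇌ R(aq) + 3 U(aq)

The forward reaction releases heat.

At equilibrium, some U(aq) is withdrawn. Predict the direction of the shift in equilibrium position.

Removing U (aq), a product, drives the reaction to the right.

right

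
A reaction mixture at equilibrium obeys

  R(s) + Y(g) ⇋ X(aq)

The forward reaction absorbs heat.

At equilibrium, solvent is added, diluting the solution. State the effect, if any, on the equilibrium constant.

The equilibrium constant depends only on temperature. This perturbation may move the position of equilibrium, but since T is unchanged, K itself is unchanged.

unchanged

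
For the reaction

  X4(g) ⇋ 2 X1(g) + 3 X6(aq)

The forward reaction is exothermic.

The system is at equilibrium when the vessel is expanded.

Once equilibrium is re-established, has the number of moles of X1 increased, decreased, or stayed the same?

Gas moles: reactants 1, products 2 (Δn_gas = +1). Expansion shifts the system toward the side with more moles of gas — to the right.
The net shift is to the right. X1 is a product, so its amount increases.

increases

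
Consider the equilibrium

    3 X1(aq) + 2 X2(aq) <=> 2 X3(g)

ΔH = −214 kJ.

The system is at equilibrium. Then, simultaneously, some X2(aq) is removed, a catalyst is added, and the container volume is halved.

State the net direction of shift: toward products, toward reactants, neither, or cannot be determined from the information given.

Removing X2 (aq), a reactant, drives the reaction to the left.
A catalyst speeds both forward and reverse rates equally; it changes neither Q nor K — no shift from this change.
Gas moles: reactants 0, products 2 (Δn_gas = +2). Compression shifts the system toward the side with fewer moles of gas — to the left.
Only the nonzero effect(s) matter; the net shift is to the left.

left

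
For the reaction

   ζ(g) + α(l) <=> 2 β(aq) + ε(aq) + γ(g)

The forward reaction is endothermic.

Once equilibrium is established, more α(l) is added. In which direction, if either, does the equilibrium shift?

no shift

α is a pure liquid; its activity is 1 regardless of amount, so Q is unaffected — no shift from this change.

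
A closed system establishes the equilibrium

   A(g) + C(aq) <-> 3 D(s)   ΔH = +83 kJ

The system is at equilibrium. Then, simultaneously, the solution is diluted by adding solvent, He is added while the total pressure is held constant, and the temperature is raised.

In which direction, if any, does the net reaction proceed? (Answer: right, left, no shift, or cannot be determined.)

cannot be determined

Dilution lowers every aqueous concentration by the same factor. Δn_aq = 0 − 1 = -1, so the system shifts toward the side with more dissolved moles — to the left.
Adding inert gas at constant total pressure expands the volume and lowers every reacting partial pressure. With Δn_gas = 0 − 1 = -1, Q moves away from K toward the side with fewer gas moles, so the system shifts toward the side with more gas moles — to the left.
The forward reaction is endothermic. Raising T favours the endothermic direction — shift to the right.
The individual effects push in opposite directions; without quantitative information the net direction cannot be determined.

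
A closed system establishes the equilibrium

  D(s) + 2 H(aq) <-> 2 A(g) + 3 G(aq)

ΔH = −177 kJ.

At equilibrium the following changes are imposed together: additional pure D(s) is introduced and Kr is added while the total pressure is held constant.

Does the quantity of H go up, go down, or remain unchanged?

decreases

D is a pure solid; its activity is 1 regardless of amount, so Q is unaffected — no shift from this change.
Adding inert gas at constant total pressure expands the volume and lowers every reacting partial pressure. With Δn_gas = 2 − 0 = +2, Q moves away from K toward the side with fewer gas moles, so the system shifts toward the side with more gas moles — to the right.
The net shift is to the right. H is a reactant, so its amount decreases.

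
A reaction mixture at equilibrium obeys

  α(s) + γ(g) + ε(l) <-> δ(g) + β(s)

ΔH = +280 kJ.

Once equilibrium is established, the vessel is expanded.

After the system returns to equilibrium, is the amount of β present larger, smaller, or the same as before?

unchanged

Gas moles: reactants 1, products 1. Δn_gas = 0, so a volume change leaves Q equal to K — no shift from this change.
No net shift occurs, so the amount of β is unchanged.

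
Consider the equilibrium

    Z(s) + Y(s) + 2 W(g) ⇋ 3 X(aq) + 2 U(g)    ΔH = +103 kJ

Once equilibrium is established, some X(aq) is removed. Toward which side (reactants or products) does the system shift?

Removing X (aq), a product, drives the reaction to the right.

right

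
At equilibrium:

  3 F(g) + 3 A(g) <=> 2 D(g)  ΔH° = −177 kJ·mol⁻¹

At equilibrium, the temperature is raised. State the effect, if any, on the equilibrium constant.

K depends on temperature via the van 't Hoff relation. The forward reaction is exothermic, so raising T decreases K.

decreases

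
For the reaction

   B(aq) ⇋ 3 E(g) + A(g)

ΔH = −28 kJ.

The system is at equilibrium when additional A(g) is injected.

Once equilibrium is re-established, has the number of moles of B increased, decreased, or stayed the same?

increases

Adding A (g), a product, drives the reaction to the left.
The net shift is to the left. B is a reactant, so its amount increases.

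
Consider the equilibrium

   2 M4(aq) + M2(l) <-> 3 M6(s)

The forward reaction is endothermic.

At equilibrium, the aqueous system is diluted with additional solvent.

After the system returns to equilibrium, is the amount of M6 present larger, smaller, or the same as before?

decreases

Dilution lowers every aqueous concentration by the same factor. Δn_aq = 0 − 2 = -2, so the system shifts toward the side with more dissolved moles — to the left.
The net shift is to the left. M6 is a product, so its amount decreases.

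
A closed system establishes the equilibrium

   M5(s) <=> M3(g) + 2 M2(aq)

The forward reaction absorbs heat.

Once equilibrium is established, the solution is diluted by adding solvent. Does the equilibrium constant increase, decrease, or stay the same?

unchanged

The equilibrium constant depends only on temperature. This perturbation may move the position of equilibrium, but since T is unchanged, K itself is unchanged.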